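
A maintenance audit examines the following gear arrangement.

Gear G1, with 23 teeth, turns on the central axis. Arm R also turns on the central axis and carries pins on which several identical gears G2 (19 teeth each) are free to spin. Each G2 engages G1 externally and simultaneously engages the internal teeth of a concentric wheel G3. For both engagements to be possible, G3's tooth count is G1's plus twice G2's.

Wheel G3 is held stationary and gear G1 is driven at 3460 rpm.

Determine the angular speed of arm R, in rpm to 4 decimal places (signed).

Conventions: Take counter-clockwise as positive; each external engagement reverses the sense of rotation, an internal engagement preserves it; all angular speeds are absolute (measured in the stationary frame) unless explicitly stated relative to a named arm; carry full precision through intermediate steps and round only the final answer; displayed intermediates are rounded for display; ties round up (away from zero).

+947.3810 rpm

planetary set (23T centre, 19T on arm, 61T internal) — Willis relation
normalise by the input: solve with ω_sun = 1, then scale by 3460 rpm
ring teeth: 23 + 2·19 = 61
23(ω_sun−ω_arm) = −61(ω_ring−ω_arm),  ω_ring = 0, ω_sun = 1
23(1−ω_arm) = −61(0−ω_arm)  ⇒  84·ω_arm = 23  ⇒  ω_arm = 23/84
scale: ω_arm = 23/84 × 3460 rpm = +947.3810 rpm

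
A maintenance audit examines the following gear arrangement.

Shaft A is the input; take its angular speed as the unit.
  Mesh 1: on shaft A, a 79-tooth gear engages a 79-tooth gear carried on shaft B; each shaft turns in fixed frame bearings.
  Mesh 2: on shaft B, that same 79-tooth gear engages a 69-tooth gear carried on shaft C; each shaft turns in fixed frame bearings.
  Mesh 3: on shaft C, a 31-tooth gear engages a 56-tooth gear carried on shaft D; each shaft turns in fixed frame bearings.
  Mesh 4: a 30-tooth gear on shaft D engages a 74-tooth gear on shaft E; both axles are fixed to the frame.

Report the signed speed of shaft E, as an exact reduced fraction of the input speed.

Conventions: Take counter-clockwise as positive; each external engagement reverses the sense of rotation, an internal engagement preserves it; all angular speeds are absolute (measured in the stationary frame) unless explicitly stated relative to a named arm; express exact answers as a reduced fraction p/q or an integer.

12245/47656

4-mesh fixed-axis compound train (all bearings frame-fixed)
mesh 1 [79T→79T]: |ω|/ω_in = 1×79/79 = 1, sense flips to −
mesh 2 [79T→69T]: |ω|/ω_in = 1×79/69 = 79/69, sense flips to +
mesh 3 [31T→56T]: |ω|/ω_in = (79/69)×31/56 = 2449/3864, sense flips to −
mesh 4 [30T→74T]: |ω|/ω_in = (2449/3864)×30/74 = 12245/47656, sense flips to +
signed output speed (× input speed) = 12245/47656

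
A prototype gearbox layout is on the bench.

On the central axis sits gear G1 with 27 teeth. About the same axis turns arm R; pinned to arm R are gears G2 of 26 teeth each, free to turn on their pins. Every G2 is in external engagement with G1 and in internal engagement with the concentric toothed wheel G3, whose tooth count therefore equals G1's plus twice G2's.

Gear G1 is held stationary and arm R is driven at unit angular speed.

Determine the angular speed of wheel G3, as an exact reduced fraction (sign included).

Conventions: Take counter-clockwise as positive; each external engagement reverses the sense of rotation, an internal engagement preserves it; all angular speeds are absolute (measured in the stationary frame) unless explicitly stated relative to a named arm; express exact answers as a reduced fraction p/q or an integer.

106/79

class = planetary set [G3 = 27+2·26 = 79; Willis about the carrier]
ring teeth: 27 + 2·26 = 79
27(ω_sun−ω_arm) = −79(ω_ring−ω_arm),  ω_sun = 0, ω_arm = 1
ω_ring = 1 − (27/79)(0−1) = 106/79
exact speed ratio = 106/79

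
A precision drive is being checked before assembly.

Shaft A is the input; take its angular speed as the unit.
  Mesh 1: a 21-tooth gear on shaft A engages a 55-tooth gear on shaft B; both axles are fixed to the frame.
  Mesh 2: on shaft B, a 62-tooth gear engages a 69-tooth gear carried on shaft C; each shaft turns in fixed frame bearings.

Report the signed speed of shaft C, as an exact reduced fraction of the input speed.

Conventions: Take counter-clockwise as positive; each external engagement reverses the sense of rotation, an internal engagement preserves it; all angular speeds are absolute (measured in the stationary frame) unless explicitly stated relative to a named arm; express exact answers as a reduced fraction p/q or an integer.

2-mesh fixed-axis compound train (all bearings frame-fixed)
mesh 1 [21T→55T]: |ω|/ω_in = 1×21/55 = 21/55, sense flips to −
mesh 2 [62T→69T]: |ω|/ω_in = (21/55)×62/69 = 434/1265, sense flips to +
signed output speed (× input speed) = 434/1265

434/1265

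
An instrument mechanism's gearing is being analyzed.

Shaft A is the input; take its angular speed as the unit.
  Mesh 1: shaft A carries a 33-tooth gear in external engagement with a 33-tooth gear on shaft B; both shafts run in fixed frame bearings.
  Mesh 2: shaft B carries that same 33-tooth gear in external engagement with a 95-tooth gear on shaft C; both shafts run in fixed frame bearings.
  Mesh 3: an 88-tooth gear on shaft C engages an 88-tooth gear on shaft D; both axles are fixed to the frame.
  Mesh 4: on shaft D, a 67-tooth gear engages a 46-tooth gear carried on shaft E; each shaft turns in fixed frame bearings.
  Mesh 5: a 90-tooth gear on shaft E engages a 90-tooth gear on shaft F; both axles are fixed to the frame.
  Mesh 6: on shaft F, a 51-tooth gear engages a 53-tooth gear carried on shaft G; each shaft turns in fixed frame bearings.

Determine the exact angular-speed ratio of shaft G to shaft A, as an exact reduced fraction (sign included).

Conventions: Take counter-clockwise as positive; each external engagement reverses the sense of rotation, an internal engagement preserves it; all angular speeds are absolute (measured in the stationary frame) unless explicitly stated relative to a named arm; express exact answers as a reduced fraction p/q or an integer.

class = fixed-axis compound train [6 meshes; 6 ratios multiply, 6 sense flips]
mesh 1 [33T→33T]: running ratio 1, sense −
mesh 2 [33T→95T]: running ratio 33/95, sense +
mesh 3 [88T→88T]: running ratio 33/95, sense −
mesh 4 [67T→46T]: running ratio 2211/4370, sense +
mesh 5 [90T→90T]: running ratio 2211/4370, sense −
mesh 6 [51T→53T]: running ratio 112761/231610, sense +
ω_out/ω_in = 112761/231610

112761/231610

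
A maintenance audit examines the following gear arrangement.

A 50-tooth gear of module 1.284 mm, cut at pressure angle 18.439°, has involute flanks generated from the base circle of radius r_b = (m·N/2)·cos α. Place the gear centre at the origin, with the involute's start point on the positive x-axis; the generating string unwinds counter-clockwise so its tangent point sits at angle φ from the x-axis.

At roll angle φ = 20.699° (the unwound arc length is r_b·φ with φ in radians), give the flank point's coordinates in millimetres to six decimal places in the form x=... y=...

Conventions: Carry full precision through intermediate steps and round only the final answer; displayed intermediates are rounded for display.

x=32.374837 y=0.472385

recognized (one wheel, involute flank): single-mesh tooth geometry, m = 1.284, N = 50
pitch radius r_p = m·N/2 = 1.284·50/2 = 32.100000
base radius r_b = r_p·cos α = 32.100000·cos 18.439° = 30.452016
roll angle φ = 20.699° = 0.36126570 rad
x = r_b·(cos φ + φ·sin φ) = 32.374837
y = r_b·(sin φ − φ·cos φ) = 0.472385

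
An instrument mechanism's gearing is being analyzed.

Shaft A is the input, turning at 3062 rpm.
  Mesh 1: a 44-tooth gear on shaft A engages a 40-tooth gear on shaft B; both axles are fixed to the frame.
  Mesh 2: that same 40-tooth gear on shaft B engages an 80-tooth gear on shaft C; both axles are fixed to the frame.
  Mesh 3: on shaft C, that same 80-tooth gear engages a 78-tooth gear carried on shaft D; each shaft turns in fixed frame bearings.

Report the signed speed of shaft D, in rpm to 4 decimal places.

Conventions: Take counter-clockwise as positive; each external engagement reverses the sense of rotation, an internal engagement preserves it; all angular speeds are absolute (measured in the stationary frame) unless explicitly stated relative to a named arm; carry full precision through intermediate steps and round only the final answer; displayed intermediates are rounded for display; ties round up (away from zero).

class = fixed-axis compound train [3 meshes; 3 ratios multiply, 3 sense flips]
mesh 1 [44T→40T]: ω = 3062.0000×44/40 = 3368.2000 rpm, sense flips to −
mesh 2 [40T→80T]: ω = 3368.2000×40/80 = 1684.1000 rpm, sense flips to +
mesh 3 [80T→78T]: ω = 1684.1000×80/78 = 1727.2821 rpm, sense flips to −
signed output speed = -1727.2821 rpm

-1727.2821 rpm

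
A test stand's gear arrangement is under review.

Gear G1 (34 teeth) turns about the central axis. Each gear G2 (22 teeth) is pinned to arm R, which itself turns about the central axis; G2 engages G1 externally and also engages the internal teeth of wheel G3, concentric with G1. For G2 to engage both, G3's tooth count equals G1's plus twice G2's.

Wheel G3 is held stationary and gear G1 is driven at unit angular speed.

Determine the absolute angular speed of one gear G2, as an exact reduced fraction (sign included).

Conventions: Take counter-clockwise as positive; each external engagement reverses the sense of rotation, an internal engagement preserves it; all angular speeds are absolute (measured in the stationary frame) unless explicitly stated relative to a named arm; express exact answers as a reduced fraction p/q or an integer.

topology: planetary set — G1 34T / G2 22T / G3 78T, arm = carrier (Willis)
ring teeth: 34 + 2·22 = 78
34(ω_sun−ω_arm) = −78(ω_ring−ω_arm),  ω_ring = 0, ω_sun = 1
34(1−ω_arm) = −78(0−ω_arm)  ⇒  112·ω_arm = 34  ⇒  ω_arm = 17/56
sun–planet mesh: 34·(1−17/56) = −22·(ω_p−ω_arm)  ⇒  ω_p−ω_arm = -663/616
ω_p = 17/56 − 663/616 = -17/22
exact speed ratio = -17/22

-17/22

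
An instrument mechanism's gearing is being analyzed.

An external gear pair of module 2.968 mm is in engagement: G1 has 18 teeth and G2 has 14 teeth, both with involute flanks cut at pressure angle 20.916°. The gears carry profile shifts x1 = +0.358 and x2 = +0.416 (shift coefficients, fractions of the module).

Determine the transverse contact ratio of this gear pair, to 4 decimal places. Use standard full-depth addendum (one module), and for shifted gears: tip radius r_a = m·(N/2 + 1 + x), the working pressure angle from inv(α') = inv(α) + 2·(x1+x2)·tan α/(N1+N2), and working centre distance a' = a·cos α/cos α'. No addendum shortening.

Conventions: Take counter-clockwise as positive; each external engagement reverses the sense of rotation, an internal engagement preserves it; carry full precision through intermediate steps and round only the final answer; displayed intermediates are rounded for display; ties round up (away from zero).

1.3398

class = single-mesh tooth geometry [involute pair 18T × 14T, m = 2.968]
base radii: r_b1 = 24.951808, r_b2 = 19.406962
tip radii: r_a1 = 30.742544, r_a2 = 24.978688
inv(α') = inv(20.916°) + 2·(+0.358+0.416)·tan α/(18+14) = 0.03561790  ⇒  α' = 26.39547°
a' = a·cos α / cos α' = 47.4880·cos 20.916°/cos 26.39547° = 49.521543
action lengths: √(r_a1²−r_b1²) = 17.958599, √(r_a2²−r_b2²) = 15.725924
base pitch p_b = π·m·cos α = 8.709824
CR = (17.958599 + 15.725924 − 49.521543·sin 26.39547°)/8.709824 = 1.339753
contact ratio ≈ 1.3398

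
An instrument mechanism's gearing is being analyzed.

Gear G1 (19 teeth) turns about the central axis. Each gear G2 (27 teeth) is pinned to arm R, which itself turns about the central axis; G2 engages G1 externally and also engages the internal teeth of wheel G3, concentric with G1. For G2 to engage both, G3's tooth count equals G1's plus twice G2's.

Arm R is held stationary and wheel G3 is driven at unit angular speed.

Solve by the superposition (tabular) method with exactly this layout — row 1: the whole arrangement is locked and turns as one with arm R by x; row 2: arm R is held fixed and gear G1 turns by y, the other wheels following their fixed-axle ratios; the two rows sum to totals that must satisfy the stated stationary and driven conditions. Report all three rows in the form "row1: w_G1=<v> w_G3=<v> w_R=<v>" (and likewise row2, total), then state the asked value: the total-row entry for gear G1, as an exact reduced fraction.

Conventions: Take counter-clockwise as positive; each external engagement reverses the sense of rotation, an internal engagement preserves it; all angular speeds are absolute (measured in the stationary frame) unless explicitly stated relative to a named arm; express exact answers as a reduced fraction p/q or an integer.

planetary set (19T centre, 27T on arm, 73T internal) — Willis relation
superposition row 1 [locked train]: every member turns x
row 2 — arm fixed, fixed-axis ratios: sun y, ring −(19/73)·y, arm 0
boundary: total ω_arm = x = 0 and total ω_ring = x − (19/73)·y = 1  ⇒  y = -73/19, x = 0
row 2 ring = −(19/73)·(-73/19) = 1
totals (row 1 + row 2): sun 0 + (-73/19) = -73/19, ring 0 + 1 = 1, arm 0 + 0 = 0
asked cell (total, sun) = -73/19

row1: w_G1=0 w_G3=0 w_R=0
row2: w_G1=-73/19 w_G3=1 w_R=0
total: w_G1=-73/19 w_G3=1 w_R=0
asked value: -73/19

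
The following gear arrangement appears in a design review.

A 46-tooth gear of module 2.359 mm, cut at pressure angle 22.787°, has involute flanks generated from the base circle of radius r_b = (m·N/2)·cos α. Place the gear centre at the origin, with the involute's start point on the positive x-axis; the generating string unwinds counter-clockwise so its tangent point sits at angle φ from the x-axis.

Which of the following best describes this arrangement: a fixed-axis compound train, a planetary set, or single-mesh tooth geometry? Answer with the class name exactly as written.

single-mesh tooth geometry

recognized (one wheel, involute flank): single-mesh tooth geometry, m = 2.359, N = 46
classification: single-mesh tooth geometry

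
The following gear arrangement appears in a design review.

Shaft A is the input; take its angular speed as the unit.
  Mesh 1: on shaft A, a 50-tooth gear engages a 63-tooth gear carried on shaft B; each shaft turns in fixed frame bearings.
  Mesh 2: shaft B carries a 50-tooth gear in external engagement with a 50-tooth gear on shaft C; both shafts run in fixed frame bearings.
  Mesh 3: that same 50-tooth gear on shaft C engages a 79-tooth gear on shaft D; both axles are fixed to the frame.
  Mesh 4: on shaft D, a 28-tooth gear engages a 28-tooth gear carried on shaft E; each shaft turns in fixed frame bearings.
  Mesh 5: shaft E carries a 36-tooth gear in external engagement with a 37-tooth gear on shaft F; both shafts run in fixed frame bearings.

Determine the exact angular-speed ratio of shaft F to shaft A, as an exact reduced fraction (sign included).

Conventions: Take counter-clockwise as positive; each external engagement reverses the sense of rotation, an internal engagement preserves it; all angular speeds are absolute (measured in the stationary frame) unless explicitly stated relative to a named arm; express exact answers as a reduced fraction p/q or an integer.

class = fixed-axis compound train [5 meshes; 5 ratios multiply, 5 sense flips]
mesh 1 [50T→63T]: running ratio 50/63, sense −
mesh 2 [50T→50T]: running ratio 50/63, sense +
mesh 3 [50T→79T]: running ratio 2500/4977, sense −
mesh 4 [28T→28T]: running ratio 2500/4977, sense +
mesh 5 [36T→37T]: running ratio 10000/20461, sense −
ω_out/ω_in = -10000/20461

-10000/20461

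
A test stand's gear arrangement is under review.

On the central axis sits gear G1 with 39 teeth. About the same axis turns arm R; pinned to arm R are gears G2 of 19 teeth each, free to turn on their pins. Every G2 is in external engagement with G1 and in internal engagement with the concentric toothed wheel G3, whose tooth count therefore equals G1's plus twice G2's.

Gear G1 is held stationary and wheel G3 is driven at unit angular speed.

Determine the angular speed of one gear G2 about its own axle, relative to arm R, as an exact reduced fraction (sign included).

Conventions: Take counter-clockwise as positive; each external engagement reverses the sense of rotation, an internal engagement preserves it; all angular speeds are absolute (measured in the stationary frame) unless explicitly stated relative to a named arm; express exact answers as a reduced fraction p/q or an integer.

topology: planetary set — G1 39T / G2 19T / G3 77T, arm = carrier (Willis)
ring teeth: 39 + 2·19 = 77
39(ω_sun−ω_arm) = −77(ω_ring−ω_arm),  ω_sun = 0, ω_ring = 1
39(0−ω_arm) = −77(1−ω_arm)  ⇒  116·ω_arm = 77  ⇒  ω_arm = 77/116
sun–planet mesh: 39·(0−77/116) = −19·(ω_p−ω_arm)  ⇒  ω_p−ω_arm = 3003/2204
exact speed ratio = 3003/2204

3003/2204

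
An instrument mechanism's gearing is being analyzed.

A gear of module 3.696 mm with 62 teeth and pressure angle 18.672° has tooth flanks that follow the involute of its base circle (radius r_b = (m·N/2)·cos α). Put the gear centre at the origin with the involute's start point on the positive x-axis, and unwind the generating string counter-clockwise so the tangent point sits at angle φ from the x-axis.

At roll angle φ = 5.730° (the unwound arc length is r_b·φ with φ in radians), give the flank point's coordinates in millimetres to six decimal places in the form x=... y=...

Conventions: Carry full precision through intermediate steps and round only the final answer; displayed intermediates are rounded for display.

topology: single-mesh involute geometry — m = 3.696, N = 62
pitch radius r_p = m·N/2 = 3.696·62/2 = 114.576000
base radius r_b = r_p·cos α = 114.576000·cos 18.672° = 108.545504
roll angle φ = 5.730° = 0.10000737 rad
x = r_b·(cos φ + φ·sin φ) = 109.086955
y = r_b·(sin φ − φ·cos φ) = 0.036154

x=109.086955 y=0.036154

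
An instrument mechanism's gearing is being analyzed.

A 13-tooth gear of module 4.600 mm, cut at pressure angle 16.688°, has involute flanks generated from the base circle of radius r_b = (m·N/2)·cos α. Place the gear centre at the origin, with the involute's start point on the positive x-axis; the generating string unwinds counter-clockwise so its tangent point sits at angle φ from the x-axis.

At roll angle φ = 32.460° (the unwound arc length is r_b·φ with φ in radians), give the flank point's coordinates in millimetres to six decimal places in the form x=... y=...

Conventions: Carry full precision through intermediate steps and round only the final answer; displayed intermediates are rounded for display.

x=32.874677 y=1.680878

topology: single-mesh involute geometry — m = 4.600, N = 13
pitch radius r_p = m·N/2 = 4.600·13/2 = 29.900000
base radius r_b = r_p·cos α = 29.900000·cos 16.688° = 28.640691
roll angle φ = 32.460° = 0.56653388 rad
x = r_b·(cos φ + φ·sin φ) = 32.874677
y = r_b·(sin φ − φ·cos φ) = 1.680878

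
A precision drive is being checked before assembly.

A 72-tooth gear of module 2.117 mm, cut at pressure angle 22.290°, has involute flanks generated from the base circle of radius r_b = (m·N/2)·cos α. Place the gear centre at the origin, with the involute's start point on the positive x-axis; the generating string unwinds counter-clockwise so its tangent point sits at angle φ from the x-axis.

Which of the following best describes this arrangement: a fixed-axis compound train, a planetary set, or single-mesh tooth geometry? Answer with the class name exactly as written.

single-mesh tooth geometry

single-mesh involute tooth geometry (72T wheel at module 2.117)
classification: single-mesh tooth geometry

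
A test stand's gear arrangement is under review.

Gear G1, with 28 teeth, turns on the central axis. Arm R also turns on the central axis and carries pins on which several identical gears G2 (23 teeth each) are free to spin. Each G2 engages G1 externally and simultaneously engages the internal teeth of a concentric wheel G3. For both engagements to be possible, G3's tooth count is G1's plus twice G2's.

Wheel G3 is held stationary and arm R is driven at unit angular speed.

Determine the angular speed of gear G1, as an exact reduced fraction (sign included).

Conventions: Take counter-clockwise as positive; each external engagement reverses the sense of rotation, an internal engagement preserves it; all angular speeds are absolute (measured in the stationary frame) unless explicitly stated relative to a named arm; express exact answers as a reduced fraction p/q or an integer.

class = planetary set [G3 = 28+2·23 = 74; Willis about the carrier]
ring teeth: 28 + 2·23 = 74
28(ω_sun−ω_arm) = −74(ω_ring−ω_arm),  ω_ring = 0, ω_arm = 1
ω_sun = 1 − (74/28)(0−1) = 51/14
exact speed ratio = 51/14

51/14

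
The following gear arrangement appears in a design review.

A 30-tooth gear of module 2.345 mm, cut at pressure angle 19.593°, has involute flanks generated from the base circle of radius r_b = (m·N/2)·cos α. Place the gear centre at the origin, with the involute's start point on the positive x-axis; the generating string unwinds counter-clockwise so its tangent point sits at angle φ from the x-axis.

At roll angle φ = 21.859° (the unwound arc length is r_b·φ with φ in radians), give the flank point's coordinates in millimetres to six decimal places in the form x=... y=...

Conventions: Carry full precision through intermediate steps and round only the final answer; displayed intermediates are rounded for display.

topology: single-mesh involute geometry — m = 2.345, N = 30
pitch radius r_p = m·N/2 = 2.345·30/2 = 35.175000
base radius r_b = r_p·cos α = 35.175000·cos 19.593° = 33.138312
roll angle φ = 21.859° = 0.38151152 rad
x = r_b·(cos φ + φ·sin φ) = 35.462922
y = r_b·(sin φ − φ·cos φ) = 0.604502

x=35.462922 y=0.604502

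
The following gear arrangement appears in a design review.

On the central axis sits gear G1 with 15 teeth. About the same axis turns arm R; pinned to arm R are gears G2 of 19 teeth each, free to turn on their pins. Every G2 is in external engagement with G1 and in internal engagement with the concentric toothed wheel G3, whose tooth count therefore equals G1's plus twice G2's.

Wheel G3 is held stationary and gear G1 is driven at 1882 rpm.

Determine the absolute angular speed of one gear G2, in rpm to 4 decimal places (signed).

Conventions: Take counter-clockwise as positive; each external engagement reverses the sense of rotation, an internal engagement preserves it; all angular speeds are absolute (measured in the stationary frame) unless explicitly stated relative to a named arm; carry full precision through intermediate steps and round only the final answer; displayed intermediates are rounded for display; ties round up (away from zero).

topology: planetary set — G1 15T / G2 19T / G3 53T, arm = carrier (Willis)
normalise by the input: solve with ω_sun = 1, then scale by 1882 rpm
ring teeth: 15 + 2·19 = 53
15(ω_sun−ω_arm) = −53(ω_ring−ω_arm),  ω_ring = 0, ω_sun = 1
15(1−ω_arm) = −53(0−ω_arm)  ⇒  68·ω_arm = 15  ⇒  ω_arm = 15/68
sun–planet mesh: 15·(1−15/68) = −19·(ω_p−ω_arm)  ⇒  ω_p−ω_arm = -795/1292
ω_p = 15/68 − 795/1292 = -15/38
scale: ω_p = -15/38 × 1882 rpm = -742.8947 rpm

-742.8947 rpm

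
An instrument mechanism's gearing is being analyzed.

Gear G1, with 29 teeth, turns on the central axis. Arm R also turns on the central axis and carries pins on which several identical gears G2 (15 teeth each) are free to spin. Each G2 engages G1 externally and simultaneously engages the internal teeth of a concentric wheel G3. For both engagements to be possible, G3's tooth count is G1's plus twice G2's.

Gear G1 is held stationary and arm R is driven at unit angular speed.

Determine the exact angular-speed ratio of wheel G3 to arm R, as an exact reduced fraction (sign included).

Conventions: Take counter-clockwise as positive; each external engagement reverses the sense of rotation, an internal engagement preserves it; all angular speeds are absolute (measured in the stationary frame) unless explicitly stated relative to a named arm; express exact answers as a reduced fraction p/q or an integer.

topology: planetary set — G1 29T / G2 15T / G3 59T, arm = carrier (Willis)
ring teeth: 29 + 2·15 = 59
29(ω_sun−ω_arm) = −59(ω_ring−ω_arm),  ω_sun = 0, ω_arm = 1
ω_ring = 1 − (29/59)(0−1) = 88/59
ω_out/ω_in = 88/59

88/59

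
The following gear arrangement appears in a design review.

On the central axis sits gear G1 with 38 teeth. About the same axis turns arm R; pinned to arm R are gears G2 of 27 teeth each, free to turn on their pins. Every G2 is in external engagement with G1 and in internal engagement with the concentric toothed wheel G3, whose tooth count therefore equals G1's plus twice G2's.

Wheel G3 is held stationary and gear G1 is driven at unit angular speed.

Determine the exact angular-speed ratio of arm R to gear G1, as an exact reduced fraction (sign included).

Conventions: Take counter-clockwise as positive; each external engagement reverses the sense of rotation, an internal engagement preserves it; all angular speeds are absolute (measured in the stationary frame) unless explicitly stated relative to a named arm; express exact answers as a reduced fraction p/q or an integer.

planetary set (38T centre, 27T on arm, 92T internal) — Willis relation
ring teeth: 38 + 2·27 = 92
38(ω_sun−ω_arm) = −92(ω_ring−ω_arm),  ω_ring = 0, ω_sun = 1
38(1−ω_arm) = −92(0−ω_arm)  ⇒  130·ω_arm = 38  ⇒  ω_arm = 19/65
ω_out/ω_in = 19/65

19/65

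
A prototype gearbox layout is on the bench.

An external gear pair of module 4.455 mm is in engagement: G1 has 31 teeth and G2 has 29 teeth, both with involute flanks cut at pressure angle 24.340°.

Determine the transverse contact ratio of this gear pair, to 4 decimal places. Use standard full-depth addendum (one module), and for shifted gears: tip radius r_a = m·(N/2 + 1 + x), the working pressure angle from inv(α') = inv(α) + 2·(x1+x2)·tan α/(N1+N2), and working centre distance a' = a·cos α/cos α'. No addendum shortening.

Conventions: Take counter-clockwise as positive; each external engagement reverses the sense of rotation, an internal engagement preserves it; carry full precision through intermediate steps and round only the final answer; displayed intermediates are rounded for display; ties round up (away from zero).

1.4935

class = single-mesh tooth geometry [involute pair 31T × 29T, m = 4.455]
base radii: r_b1 = 62.914821, r_b2 = 58.855801
tip radii: r_a1 = 73.507500, r_a2 = 69.052500
no profile shift: α' = α, a' = a
action lengths: √(r_a1²−r_b1²) = 38.014179, √(r_a2²−r_b2²) = 36.114298
base pitch p_b = π·m·cos α = 12.751790
CR = (38.014179 + 36.114298 − 133.650000·sin 24.34000°)/12.751790 = 1.493481
contact ratio ≈ 1.4935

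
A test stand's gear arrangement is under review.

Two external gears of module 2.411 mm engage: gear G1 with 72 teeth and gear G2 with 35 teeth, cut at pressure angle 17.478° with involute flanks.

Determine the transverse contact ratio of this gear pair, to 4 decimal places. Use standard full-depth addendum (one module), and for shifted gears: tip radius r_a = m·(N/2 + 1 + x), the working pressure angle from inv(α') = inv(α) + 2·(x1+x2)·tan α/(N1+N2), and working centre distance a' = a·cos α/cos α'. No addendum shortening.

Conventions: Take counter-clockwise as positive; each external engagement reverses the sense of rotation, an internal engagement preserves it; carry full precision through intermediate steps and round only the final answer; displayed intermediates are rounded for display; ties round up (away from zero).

1.8985

recognized (one external pair, fixed centres): single-mesh tooth geometry, m = 2.411, N1 = 72, N2 = 35
base radii: r_b1 = 82.788832, r_b2 = 40.244571
tip radii: r_a1 = 89.207000, r_a2 = 44.603500
no profile shift: α' = α, a' = a
action lengths: √(r_a1²−r_b1²) = 33.224963, √(r_a2²−r_b2²) = 19.231399
base pitch p_b = π·m·cos α = 7.224689
CR = (33.224963 + 19.231399 − 128.988500·sin 17.47800°)/7.224689 = 1.898492
contact ratio ≈ 1.8985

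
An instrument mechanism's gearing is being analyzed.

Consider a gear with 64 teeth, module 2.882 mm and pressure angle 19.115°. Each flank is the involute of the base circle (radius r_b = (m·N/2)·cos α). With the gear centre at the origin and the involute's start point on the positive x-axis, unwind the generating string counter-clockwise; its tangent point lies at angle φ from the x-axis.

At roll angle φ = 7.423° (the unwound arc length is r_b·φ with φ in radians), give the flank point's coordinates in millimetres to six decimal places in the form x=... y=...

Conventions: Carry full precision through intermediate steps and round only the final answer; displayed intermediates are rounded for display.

single-mesh involute tooth geometry (64T wheel at module 2.882)
pitch radius r_p = m·N/2 = 2.882·64/2 = 92.224000
base radius r_b = r_p·cos α = 92.224000·cos 19.115° = 87.139065
roll angle φ = 7.423° = 0.12955579 rad
x = r_b·(cos φ + φ·sin φ) = 87.867301
y = r_b·(sin φ − φ·cos φ) = 0.063057

x=87.867301 y=0.063057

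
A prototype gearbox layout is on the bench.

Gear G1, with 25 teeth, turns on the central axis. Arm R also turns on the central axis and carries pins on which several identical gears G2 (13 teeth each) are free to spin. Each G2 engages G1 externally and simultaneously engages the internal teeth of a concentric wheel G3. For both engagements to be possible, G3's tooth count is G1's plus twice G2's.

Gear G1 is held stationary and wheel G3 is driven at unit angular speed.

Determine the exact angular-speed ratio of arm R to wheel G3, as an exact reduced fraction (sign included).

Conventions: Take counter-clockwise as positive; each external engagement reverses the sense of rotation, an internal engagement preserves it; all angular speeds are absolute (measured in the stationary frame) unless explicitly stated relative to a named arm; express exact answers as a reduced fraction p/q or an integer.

topology: planetary set — G1 25T / G2 13T / G3 51T, arm = carrier (Willis)
ring teeth: 25 + 2·13 = 51
25(ω_sun−ω_arm) = −51(ω_ring−ω_arm),  ω_sun = 0, ω_ring = 1
25(0−ω_arm) = −51(1−ω_arm)  ⇒  76·ω_arm = 51  ⇒  ω_arm = 51/76
ω_out/ω_in = 51/76

51/76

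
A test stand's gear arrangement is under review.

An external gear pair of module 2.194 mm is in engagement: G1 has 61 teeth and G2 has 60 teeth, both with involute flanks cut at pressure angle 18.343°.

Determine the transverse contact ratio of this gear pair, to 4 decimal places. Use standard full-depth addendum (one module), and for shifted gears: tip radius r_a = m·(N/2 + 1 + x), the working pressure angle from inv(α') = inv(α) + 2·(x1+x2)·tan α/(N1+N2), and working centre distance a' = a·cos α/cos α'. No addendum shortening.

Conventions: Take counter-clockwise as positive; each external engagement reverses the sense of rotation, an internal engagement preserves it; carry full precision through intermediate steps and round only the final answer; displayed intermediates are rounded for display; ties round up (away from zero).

1.8874

recognized (one external pair, fixed centres): single-mesh tooth geometry, m = 2.194, N1 = 61, N2 = 60
base radii: r_b1 = 63.516918, r_b2 = 62.475657
tip radii: r_a1 = 69.111000, r_a2 = 68.014000
no profile shift: α' = α, a' = a
action lengths: √(r_a1²−r_b1²) = 27.238419, √(r_a2²−r_b2²) = 26.883015
base pitch p_b = π·m·cos α = 6.542435
CR = (27.238419 + 26.883015 − 132.737000·sin 18.34300°)/6.542435 = 1.887439
contact ratio ≈ 1.8874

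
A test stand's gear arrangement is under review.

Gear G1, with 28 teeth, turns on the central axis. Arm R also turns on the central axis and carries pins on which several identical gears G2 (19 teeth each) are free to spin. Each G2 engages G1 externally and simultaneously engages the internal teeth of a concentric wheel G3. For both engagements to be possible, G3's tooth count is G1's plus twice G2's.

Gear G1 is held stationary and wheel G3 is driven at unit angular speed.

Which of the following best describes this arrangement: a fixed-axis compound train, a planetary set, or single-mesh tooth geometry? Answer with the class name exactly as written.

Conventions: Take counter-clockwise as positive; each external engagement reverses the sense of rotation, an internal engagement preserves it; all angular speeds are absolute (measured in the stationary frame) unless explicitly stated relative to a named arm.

topology: planetary set — G1 28T / G2 19T / G3 66T, arm = carrier (Willis)
classification: planetary set

planetary set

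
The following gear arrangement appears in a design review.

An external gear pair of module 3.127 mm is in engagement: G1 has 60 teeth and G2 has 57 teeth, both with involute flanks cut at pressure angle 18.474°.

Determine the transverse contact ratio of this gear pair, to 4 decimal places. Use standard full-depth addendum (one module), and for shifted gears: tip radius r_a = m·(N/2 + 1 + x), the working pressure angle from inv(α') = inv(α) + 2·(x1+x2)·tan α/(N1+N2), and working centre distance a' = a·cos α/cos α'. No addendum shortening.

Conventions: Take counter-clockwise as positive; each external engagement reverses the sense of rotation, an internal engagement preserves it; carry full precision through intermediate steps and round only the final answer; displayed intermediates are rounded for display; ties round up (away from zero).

1.8725

class = single-mesh tooth geometry [involute pair 60T × 57T, m = 3.127]
base radii: r_b1 = 88.975740, r_b2 = 84.526953
tip radii: r_a1 = 96.937000, r_a2 = 92.246500
no profile shift: α' = α, a' = a
action lengths: √(r_a1²−r_b1²) = 38.472062, √(r_a2²−r_b2²) = 36.940640
base pitch p_b = π·m·cos α = 9.317518
CR = (38.472062 + 36.940640 − 182.929500·sin 18.47400°)/9.317518 = 1.872500
contact ratio ≈ 1.8725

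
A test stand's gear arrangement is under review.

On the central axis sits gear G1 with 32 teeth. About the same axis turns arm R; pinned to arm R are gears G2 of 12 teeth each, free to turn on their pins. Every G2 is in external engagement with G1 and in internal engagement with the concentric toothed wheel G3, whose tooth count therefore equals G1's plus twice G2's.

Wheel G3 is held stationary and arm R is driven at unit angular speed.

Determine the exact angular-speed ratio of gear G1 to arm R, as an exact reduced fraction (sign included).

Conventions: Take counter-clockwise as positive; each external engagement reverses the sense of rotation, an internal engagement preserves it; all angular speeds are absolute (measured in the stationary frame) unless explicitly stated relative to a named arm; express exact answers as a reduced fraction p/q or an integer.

11/4

class = planetary set [G3 = 32+2·12 = 56; Willis about the carrier]
ring teeth: 32 + 2·12 = 56
32(ω_sun−ω_arm) = −56(ω_ring−ω_arm),  ω_ring = 0, ω_arm = 1
ω_sun = 1 − (56/32)(0−1) = 11/4
ω_out/ω_in = 11/4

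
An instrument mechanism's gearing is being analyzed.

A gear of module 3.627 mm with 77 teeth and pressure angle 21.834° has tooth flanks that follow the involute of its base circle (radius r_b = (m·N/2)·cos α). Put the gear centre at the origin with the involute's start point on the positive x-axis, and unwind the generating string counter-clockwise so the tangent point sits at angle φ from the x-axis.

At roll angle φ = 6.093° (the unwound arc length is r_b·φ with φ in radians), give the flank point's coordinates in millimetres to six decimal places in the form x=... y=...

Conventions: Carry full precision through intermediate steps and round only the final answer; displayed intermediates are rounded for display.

class = single-mesh tooth geometry [base-circle involute, m = 3.627, 77T]
pitch radius r_p = m·N/2 = 3.627·77/2 = 139.639500
base radius r_b = r_p·cos α = 139.639500·cos 21.834° = 129.622501
roll angle φ = 6.093° = 0.10634291 rad
x = r_b·(cos φ + φ·sin φ) = 130.353368
y = r_b·(sin φ − φ·cos φ) = 0.051903

x=130.353368 y=0.051903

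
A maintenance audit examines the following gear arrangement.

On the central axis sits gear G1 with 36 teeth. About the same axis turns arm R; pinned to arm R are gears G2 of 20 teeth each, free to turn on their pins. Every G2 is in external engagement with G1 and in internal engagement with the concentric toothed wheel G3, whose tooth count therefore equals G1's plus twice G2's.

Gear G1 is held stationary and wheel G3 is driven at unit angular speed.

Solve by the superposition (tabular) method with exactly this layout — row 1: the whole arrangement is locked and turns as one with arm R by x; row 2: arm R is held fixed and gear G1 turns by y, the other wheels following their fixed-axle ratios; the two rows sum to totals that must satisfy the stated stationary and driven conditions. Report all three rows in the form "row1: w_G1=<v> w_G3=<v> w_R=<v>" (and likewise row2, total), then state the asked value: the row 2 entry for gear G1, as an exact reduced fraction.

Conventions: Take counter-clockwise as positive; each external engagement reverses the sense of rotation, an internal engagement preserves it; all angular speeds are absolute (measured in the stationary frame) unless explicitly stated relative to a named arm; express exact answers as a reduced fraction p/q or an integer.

planetary set (36T centre, 20T on arm, 76T internal) — Willis relation
row 1 (train locked, turned with arm): all members turn x
row 2: sun turns y, ring = −(36/76)·y, arm 0
boundary: total ω_sun = x + y = 0 and total ω_ring = x − (36/76)·y = 1  ⇒  y = -19/28, x = 19/28
row 2 ring = −(36/76)·(-19/28) = 9/28
totals (row 1 + row 2): sun 19/28 + (-19/28) = 0, ring 19/28 + 9/28 = 1, arm 19/28 + 0 = 19/28
asked cell (row2, sun) = -19/28

row1: w_G1=19/28 w_G3=19/28 w_R=19/28
row2: w_G1=-19/28 w_G3=9/28 w_R=0
total: w_G1=0 w_G3=1 w_R=19/28
asked value: -19/28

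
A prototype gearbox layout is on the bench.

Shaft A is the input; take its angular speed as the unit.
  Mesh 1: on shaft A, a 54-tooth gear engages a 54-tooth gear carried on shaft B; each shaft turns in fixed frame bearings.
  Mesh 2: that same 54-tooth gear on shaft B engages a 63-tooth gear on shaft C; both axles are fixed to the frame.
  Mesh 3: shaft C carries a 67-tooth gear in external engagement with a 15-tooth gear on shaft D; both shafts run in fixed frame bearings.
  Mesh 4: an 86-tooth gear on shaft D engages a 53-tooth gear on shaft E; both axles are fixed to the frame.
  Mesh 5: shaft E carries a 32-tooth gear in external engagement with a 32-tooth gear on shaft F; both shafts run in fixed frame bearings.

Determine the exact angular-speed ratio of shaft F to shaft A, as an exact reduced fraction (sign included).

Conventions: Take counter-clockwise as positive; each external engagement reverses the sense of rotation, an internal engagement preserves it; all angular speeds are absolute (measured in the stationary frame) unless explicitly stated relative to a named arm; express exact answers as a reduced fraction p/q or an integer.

-11524/1855

class = fixed-axis compound train [5 meshes; 5 ratios multiply, 5 sense flips]
mesh 1 [54T→54T]: running ratio 1, sense −
mesh 2 [54T→63T]: running ratio 6/7, sense +
mesh 3 [67T→15T]: running ratio 134/35, sense −
mesh 4 [86T→53T]: running ratio 11524/1855, sense +
mesh 5 [32T→32T]: running ratio 11524/1855, sense −
ω_out/ω_in = -11524/1855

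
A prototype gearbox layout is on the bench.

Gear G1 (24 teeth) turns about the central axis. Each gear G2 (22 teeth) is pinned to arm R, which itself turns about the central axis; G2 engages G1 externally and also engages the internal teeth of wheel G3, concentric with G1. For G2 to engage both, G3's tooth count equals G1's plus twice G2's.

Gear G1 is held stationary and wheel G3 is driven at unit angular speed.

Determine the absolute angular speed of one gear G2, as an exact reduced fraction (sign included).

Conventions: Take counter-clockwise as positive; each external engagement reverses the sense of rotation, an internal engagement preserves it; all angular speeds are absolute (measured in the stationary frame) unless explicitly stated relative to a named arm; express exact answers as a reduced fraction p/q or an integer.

topology: planetary set — G1 24T / G2 22T / G3 68T, arm = carrier (Willis)
ring teeth: 24 + 2·22 = 68
24(ω_sun−ω_arm) = −68(ω_ring−ω_arm),  ω_sun = 0, ω_ring = 1
24(0−ω_arm) = −68(1−ω_arm)  ⇒  92·ω_arm = 68  ⇒  ω_arm = 17/23
sun–planet mesh: 24·(0−17/23) = −22·(ω_p−ω_arm)  ⇒  ω_p−ω_arm = 204/253
ω_p = 17/23 + 204/253 = 17/11
exact speed ratio = 17/11

17/11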